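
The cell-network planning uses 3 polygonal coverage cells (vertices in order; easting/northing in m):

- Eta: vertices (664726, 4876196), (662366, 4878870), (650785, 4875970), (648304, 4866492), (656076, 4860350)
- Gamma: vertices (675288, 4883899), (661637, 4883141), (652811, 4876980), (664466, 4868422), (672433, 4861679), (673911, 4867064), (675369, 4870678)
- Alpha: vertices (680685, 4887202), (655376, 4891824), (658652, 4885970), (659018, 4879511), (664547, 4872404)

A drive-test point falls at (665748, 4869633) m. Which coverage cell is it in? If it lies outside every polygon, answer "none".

Cast a ray rightward from (665748, 4869633). For each polygon, the edges (by vertex number in listed order) whose endpoints lie on opposite sides of northing = 4869633, where each meets that height, and whether that is right or left of the point:
Eta: 3–4 at easting≈649126.2 (left), 5–1 at easting≈661143.4 (left) → 0 crossings.
Gamma: 3–4 at easting≈662816.8 (left), 6–7 at easting≈674947.4 (right) → 1 crossing.
Alpha: no edge straddles that height → 0 crossings.
Only Gamma has an odd count, so the point is inside Gamma.

Gamma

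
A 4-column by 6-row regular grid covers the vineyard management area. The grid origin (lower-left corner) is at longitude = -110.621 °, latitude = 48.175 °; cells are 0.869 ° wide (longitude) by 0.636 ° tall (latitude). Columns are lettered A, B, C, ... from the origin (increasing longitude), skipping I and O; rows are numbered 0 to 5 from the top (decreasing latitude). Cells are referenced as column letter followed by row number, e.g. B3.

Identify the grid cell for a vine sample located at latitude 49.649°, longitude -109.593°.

B3

Column index: ⌊(-109.593 − -110.621) / 0.869⌋ = ⌊1.183⌋ = 1 → column B
Row offset from origin: ⌊(49.649 − 48.175) / 0.636⌋ = ⌊2.318⌋ = 2 → row 3 (counted from top)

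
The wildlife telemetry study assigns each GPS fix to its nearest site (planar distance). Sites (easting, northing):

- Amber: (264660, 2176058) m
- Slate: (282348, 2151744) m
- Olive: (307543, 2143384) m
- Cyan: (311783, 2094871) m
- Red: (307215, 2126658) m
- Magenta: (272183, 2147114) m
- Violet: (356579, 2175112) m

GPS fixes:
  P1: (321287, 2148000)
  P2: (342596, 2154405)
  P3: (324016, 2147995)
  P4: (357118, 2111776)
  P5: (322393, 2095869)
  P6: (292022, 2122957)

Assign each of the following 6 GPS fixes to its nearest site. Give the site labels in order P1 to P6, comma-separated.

Olive, Violet, Olive, Cyan, Cyan, Red

P1 → Olive (d²=210204992.00)
P2 → Violet (d²=624304138.00)
P3 → Olive (d²=292621050.00)
P4 → Cyan (d²=2341041250.00)
P5 → Cyan (d²=113568104.00)
P6 → Red (d²=244524650.00)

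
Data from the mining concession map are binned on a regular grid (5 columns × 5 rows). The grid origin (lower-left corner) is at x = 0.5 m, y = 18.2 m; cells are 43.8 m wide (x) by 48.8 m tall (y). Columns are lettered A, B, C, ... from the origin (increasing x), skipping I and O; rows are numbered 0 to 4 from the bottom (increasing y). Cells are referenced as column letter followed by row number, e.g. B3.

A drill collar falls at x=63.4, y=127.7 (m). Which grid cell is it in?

Column index: ⌊(63.4 − 0.5) / 43.8⌋ = ⌊1.436⌋ = 1 → column B
Row offset from origin: ⌊(127.7 − 18.2) / 48.8⌋ = ⌊2.244⌋ = 2 → row 2

B2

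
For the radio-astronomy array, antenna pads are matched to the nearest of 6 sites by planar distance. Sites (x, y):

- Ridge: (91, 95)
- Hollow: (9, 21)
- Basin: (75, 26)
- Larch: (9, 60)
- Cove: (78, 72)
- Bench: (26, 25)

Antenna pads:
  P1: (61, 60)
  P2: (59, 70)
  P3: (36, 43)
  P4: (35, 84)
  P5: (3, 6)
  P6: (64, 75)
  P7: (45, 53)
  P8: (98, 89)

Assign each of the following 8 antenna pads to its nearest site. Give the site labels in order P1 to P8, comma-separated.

P1 → Cove (d²=433.00)
P2 → Cove (d²=365.00)
P3 → Bench (d²=424.00)
P4 → Larch (d²=1252.00)
P5 → Hollow (d²=261.00)
P6 → Cove (d²=205.00)
P7 → Bench (d²=1145.00)
P8 → Ridge (d²=85.00)

Cove, Cove, Bench, Larch, Hollow, Cove, Bench, Ridge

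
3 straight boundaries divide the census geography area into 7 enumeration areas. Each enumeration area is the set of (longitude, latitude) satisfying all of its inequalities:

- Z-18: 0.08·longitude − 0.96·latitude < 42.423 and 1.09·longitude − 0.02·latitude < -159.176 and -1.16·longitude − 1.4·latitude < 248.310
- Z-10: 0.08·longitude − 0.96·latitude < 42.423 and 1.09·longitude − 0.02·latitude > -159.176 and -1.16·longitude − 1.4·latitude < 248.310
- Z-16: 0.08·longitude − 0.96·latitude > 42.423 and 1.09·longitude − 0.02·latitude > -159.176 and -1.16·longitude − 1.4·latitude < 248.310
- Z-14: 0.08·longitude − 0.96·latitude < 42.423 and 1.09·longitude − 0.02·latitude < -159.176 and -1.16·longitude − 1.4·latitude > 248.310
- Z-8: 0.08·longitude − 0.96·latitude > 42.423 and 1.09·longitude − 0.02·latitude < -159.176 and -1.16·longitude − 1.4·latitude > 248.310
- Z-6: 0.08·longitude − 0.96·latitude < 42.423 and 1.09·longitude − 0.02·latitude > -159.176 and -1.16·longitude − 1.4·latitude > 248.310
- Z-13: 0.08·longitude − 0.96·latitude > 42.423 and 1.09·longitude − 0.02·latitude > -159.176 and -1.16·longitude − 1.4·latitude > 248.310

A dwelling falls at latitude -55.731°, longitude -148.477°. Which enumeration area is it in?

0.08·-148.477 − 0.96·-55.731 = 41.624, which is < 42.423
1.09·-148.477 − 0.02·-55.731 = -160.725, which is < -159.176
-1.16·-148.477 − 1.4·-55.731 = 250.257, which is > 248.310
This sign pattern matches Z-14.

Z-14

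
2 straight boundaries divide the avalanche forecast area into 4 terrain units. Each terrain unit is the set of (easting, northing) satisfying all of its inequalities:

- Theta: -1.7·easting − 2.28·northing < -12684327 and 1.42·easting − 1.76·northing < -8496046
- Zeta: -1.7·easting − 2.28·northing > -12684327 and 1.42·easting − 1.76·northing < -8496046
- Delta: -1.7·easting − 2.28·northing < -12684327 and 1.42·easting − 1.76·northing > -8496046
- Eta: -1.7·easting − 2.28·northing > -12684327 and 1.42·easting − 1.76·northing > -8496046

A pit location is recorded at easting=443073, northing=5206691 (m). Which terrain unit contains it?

-1.7·443073 − 2.28·5206691 = -12624479.580, which is > -12684327
1.42·443073 − 1.76·5206691 = -8534612.500, which is < -8496046
This sign pattern matches Zeta.

Zeta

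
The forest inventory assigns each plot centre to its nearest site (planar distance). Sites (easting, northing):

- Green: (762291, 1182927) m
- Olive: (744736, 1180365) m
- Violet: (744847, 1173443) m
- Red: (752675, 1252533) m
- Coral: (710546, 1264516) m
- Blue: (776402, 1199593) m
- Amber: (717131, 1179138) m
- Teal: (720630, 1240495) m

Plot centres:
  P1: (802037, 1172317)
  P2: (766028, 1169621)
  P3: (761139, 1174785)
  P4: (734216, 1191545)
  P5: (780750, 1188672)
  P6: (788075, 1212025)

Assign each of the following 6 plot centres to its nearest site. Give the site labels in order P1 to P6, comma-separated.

Blue, Green, Green, Olive, Blue, Blue

P1 → Blue (d²=1401133401.00)
P2 → Green (d²=191014805.00)
P3 → Green (d²=67619268.00)
P4 → Olive (d²=235662800.00)
P5 → Blue (d²=138173345.00)
P6 → Blue (d²=290813553.00)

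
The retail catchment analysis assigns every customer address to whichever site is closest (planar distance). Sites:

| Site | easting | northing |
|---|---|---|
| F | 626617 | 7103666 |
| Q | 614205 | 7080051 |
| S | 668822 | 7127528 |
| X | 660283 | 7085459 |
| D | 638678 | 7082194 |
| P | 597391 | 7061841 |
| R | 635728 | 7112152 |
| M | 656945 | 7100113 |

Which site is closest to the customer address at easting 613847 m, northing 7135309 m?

R

Squared distances to each site:
F: 1164352349.000; Q: 3053574728.000; S: 3082794586.000; X: 4641324596.000; D: 3437781786.000; P: 5668346960.000; R: 1015024810.000; M: 3096196020.000.
Minimum at R.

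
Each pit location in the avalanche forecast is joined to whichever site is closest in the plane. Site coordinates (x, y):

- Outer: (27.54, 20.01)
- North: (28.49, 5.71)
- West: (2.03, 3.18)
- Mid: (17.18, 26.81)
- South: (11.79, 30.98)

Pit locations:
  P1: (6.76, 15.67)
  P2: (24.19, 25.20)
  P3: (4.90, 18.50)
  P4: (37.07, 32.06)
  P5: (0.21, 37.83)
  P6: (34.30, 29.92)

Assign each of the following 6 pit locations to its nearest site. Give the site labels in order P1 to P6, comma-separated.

P1 → West (d²=178.37)
P2 → Outer (d²=38.16)
P3 → South (d²=203.22)
P4 → Outer (d²=236.02)
P5 → South (d²=181.02)
P6 → Outer (d²=143.91)

West, Outer, South, Outer, South, Outer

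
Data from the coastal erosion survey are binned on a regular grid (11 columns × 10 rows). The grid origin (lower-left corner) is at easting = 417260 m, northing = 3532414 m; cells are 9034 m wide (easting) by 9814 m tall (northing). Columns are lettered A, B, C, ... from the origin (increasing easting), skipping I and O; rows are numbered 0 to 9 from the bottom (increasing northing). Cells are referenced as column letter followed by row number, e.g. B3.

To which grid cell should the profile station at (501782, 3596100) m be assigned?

K6

Column index: ⌊(501782 − 417260) / 9034⌋ = ⌊9.356⌋ = 9 → column K
Row offset from origin: ⌊(3596100 − 3532414) / 9814⌋ = ⌊6.489⌋ = 6 → row 6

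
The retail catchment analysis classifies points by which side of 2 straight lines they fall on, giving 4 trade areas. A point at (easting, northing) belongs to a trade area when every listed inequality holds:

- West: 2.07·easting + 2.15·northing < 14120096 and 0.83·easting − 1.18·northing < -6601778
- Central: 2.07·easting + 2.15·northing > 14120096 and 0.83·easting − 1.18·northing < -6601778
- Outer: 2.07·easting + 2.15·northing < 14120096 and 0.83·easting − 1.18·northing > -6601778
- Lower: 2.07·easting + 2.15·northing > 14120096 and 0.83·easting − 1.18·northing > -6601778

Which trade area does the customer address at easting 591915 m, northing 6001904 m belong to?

2.07·591915 + 2.15·6001904 = 14129357.650, which is > 14120096
0.83·591915 − 1.18·6001904 = -6590957.270, which is > -6601778
This sign pattern matches Lower.

Lower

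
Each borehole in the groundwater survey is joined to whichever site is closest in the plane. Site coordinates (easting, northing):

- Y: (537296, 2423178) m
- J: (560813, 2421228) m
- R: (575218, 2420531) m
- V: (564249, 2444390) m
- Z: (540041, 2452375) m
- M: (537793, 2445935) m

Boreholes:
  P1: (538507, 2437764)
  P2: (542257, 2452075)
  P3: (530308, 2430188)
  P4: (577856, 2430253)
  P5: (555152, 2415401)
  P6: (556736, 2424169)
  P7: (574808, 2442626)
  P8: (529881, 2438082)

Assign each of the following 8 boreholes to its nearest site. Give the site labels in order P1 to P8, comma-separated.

P1 → M (d²=67275037.00)
P2 → Z (d²=5000656.00)
P3 → Y (d²=97972244.00)
P4 → R (d²=101476328.00)
P5 → J (d²=66000850.00)
P6 → J (d²=25271410.00)
P7 → V (d²=114604177.00)
P8 → M (d²=124269353.00)

M, Z, Y, R, J, J, V, M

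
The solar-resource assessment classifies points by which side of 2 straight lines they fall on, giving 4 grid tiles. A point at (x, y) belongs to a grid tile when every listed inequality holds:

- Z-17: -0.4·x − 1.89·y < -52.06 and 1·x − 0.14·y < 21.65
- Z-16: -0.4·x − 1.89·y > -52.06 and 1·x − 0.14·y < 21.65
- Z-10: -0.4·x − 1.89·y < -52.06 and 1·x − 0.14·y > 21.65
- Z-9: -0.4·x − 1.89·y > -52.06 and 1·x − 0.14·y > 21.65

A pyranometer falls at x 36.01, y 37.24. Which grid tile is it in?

-0.4·36.01 − 1.89·37.24 = -84.788, which is < -52.06
1·36.01 − 0.14·37.24 = 30.796, which is > 21.65
This sign pattern matches Z-10.

Z-10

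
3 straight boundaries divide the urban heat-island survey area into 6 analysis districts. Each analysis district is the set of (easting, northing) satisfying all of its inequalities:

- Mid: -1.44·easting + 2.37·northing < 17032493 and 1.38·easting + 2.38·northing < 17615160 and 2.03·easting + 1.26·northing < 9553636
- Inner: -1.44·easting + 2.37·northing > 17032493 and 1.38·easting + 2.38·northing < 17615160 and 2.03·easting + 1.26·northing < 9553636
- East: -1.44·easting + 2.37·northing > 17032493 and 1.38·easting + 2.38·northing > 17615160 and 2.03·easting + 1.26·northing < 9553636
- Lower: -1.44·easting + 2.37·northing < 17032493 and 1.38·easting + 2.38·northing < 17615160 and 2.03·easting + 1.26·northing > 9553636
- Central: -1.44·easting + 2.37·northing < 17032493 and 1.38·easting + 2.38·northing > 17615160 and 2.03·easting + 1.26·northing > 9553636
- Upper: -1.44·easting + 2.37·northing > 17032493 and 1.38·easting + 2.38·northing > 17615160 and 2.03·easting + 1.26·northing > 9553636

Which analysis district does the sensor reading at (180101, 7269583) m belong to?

-1.44·180101 + 2.37·7269583 = 16969566.270, which is < 17032493
1.38·180101 + 2.38·7269583 = 17550146.920, which is < 17615160
2.03·180101 + 1.26·7269583 = 9525279.610, which is < 9553636
This sign pattern matches Mid.

Mid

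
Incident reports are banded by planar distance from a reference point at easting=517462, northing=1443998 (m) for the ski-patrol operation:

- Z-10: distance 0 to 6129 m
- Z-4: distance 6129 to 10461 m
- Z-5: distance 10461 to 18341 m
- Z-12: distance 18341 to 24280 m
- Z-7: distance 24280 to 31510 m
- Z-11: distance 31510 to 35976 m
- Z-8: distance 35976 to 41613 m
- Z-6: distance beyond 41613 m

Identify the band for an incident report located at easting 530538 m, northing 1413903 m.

Z-11

Distance = √((530538−517462)² + (1413903−1443998)²) = √(170981776.000 + 905709025.000) = 32812.967 m.
31510 ≤ 32812.967 < 35976 → Z-11.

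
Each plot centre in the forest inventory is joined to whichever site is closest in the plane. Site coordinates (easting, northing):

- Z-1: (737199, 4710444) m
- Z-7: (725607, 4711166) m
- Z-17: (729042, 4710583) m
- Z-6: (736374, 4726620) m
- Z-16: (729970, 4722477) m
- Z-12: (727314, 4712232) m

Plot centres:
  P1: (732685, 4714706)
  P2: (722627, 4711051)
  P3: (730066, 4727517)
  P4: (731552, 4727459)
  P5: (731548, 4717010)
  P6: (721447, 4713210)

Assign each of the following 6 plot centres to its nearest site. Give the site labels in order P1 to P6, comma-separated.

Z-17, Z-7, Z-16, Z-6, Z-16, Z-7

P1 → Z-17 (d²=30270578.00)
P2 → Z-7 (d²=8893625.00)
P3 → Z-16 (d²=25410816.00)
P4 → Z-6 (d²=23955605.00)
P5 → Z-16 (d²=32378173.00)
P6 → Z-7 (d²=21483536.00)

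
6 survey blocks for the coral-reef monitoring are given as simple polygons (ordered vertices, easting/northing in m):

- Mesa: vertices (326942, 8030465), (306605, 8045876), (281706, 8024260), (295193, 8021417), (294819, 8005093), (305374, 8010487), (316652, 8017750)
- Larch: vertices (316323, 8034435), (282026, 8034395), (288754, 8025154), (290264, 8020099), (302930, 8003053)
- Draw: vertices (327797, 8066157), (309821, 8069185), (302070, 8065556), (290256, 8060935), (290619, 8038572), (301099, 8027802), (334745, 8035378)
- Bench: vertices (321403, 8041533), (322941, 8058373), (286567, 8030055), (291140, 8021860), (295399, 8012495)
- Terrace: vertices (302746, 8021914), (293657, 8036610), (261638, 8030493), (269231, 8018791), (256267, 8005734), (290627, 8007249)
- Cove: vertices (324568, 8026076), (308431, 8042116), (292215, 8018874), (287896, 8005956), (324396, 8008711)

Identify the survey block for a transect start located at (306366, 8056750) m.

Cast a ray rightward from (306366, 8056750). For each polygon, the edges (by vertex number in listed order) whose endpoints lie on opposite sides of northing = 8056750, where each meets that height, and whether that is right or left of the point:
Mesa: no edge straddles that height → 0 crossings.
Larch: no edge straddles that height → 0 crossings.
Draw: 4–5 at easting≈290323.9 (left), 7–1 at easting≈329920.5 (right) → 1 crossing.
Bench: 1–2 at easting≈322792.8 (right), 2–3 at easting≈320856.3 (right) → 2 crossings.
Terrace: no edge straddles that height → 0 crossings.
Cove: no edge straddles that height → 0 crossings.
Only Draw has an odd count, so the point is inside Draw.

Draw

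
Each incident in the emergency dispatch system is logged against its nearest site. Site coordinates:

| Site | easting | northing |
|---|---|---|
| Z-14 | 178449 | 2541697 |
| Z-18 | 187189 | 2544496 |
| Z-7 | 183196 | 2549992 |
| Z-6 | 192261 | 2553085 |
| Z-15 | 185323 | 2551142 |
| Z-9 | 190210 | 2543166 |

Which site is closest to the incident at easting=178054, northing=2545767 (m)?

Z-14

Squared distances to each site:
Z-14: 16720925.000; Z-18: 85063666.000; Z-7: 44290789.000; Z-6: 255391973.000; Z-15: 81728986.000; Z-9: 154533537.000.
Minimum at Z-14.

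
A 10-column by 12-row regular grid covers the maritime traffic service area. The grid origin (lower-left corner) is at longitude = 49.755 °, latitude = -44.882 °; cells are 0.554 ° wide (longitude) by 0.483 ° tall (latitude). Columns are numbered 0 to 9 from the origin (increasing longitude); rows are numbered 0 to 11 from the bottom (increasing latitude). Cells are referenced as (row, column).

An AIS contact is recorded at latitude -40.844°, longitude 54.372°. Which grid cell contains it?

(8, 8)

Column index: ⌊(54.372 − 49.755) / 0.554⌋ = ⌊8.334⌋ = 8
Row offset from origin: ⌊(-40.844 − -44.882) / 0.483⌋ = ⌊8.360⌋ = 8 → row 8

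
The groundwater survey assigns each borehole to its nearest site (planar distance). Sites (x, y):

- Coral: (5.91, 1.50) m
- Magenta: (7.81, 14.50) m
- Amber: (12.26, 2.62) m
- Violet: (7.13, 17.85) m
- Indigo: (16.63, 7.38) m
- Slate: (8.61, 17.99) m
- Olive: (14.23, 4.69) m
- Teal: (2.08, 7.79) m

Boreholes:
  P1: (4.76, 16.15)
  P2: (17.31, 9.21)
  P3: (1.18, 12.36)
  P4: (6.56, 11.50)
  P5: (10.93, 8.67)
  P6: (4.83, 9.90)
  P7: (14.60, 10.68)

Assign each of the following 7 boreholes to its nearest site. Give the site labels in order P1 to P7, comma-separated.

Violet, Indigo, Teal, Magenta, Olive, Teal, Indigo

P1 → Violet (d²=8.51)
P2 → Indigo (d²=3.81)
P3 → Teal (d²=21.69)
P4 → Magenta (d²=10.56)
P5 → Olive (d²=26.73)
P6 → Teal (d²=12.01)
P7 → Indigo (d²=15.01)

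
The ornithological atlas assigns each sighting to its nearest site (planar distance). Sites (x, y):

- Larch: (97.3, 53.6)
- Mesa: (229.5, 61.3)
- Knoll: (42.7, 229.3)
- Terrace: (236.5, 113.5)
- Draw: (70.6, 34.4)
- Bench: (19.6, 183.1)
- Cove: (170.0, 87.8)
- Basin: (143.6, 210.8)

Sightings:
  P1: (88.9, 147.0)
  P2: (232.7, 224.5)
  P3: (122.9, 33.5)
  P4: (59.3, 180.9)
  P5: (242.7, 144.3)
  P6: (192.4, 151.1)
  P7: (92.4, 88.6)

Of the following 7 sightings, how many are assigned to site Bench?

P1 → Bench
P2 → Basin
P3 → Larch
P4 → Bench
P5 → Terrace
P6 → Terrace
P7 → Larch
2 of the 7 go to Bench.

2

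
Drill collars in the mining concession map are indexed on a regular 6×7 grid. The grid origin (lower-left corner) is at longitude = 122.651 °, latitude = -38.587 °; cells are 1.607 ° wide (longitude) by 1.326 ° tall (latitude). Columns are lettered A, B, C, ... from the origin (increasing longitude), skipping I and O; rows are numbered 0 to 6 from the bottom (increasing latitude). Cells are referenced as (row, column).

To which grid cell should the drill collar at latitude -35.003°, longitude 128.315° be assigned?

Column index: ⌊(128.315 − 122.651) / 1.607⌋ = ⌊3.525⌋ = 3 → column D
Row offset from origin: ⌊(-35.003 − -38.587) / 1.326⌋ = ⌊2.703⌋ = 2 → row 2

(2, D)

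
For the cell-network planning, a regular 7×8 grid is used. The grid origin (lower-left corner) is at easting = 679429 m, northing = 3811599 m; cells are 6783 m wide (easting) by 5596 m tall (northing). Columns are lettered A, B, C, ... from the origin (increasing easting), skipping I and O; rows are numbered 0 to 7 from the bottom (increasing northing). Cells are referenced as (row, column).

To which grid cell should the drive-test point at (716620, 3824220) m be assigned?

Column index: ⌊(716620 − 679429) / 6783⌋ = ⌊5.483⌋ = 5 → column F
Row offset from origin: ⌊(3824220 − 3811599) / 5596⌋ = ⌊2.255⌋ = 2 → row 2

(2, F)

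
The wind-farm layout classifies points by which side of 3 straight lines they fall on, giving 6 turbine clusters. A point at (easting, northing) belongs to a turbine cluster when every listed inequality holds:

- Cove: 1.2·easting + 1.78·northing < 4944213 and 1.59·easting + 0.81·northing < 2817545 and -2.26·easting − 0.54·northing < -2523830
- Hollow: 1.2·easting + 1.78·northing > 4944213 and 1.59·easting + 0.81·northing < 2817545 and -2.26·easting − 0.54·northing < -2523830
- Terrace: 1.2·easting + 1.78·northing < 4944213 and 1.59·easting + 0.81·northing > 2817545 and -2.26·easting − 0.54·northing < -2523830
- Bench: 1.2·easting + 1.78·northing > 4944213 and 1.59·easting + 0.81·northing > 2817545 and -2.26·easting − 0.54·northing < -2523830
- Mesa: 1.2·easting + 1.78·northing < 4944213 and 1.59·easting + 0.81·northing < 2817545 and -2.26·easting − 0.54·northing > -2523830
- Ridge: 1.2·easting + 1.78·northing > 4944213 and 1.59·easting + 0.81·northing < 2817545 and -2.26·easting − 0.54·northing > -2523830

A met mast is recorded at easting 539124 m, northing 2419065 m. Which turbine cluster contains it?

Hollow

1.2·539124 + 1.78·2419065 = 4952884.500, which is > 4944213
1.59·539124 + 0.81·2419065 = 2816649.810, which is < 2817545
-2.26·539124 − 0.54·2419065 = -2524715.340, which is < -2523830
This sign pattern matches Hollow.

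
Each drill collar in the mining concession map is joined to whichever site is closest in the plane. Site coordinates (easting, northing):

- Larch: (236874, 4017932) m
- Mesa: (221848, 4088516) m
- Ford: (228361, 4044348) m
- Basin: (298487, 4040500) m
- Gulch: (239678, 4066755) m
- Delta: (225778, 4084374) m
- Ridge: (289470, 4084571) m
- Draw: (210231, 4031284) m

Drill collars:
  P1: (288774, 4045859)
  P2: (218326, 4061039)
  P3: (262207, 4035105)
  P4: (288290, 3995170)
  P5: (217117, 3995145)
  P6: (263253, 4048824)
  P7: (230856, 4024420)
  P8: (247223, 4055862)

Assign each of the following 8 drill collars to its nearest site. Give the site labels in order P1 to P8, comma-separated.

P1 → Basin (d²=123061250.00)
P2 → Ford (d²=379290706.00)
P3 → Larch (d²=936672818.00)
P4 → Basin (d²=2158787709.00)
P5 → Larch (d²=909586418.00)
P6 → Gulch (d²=877301386.00)
P7 → Larch (d²=78310468.00)
P8 → Gulch (d²=175584474.00)

Basin, Ford, Larch, Basin, Larch, Gulch, Larch, Gulch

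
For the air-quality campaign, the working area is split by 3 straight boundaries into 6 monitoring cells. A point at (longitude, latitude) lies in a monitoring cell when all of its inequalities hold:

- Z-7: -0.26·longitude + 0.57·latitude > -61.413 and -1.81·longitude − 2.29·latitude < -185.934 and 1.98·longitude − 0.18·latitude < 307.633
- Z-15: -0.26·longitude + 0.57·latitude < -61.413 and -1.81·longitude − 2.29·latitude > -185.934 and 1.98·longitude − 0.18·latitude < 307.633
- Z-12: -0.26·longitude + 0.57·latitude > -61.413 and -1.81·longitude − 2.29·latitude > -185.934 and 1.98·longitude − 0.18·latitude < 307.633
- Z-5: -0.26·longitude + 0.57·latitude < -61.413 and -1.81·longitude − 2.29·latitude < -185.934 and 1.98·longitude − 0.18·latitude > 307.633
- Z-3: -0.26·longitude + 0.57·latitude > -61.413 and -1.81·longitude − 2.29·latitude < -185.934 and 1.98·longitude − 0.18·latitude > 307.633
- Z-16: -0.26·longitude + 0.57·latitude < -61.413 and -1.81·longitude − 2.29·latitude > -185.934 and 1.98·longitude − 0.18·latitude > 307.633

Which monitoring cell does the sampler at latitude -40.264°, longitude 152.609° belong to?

Z-16

-0.26·152.609 + 0.57·-40.264 = -62.629, which is < -61.413
-1.81·152.609 − 2.29·-40.264 = -184.018, which is > -185.934
1.98·152.609 − 0.18·-40.264 = 309.413, which is > 307.633
This sign pattern matches Z-16.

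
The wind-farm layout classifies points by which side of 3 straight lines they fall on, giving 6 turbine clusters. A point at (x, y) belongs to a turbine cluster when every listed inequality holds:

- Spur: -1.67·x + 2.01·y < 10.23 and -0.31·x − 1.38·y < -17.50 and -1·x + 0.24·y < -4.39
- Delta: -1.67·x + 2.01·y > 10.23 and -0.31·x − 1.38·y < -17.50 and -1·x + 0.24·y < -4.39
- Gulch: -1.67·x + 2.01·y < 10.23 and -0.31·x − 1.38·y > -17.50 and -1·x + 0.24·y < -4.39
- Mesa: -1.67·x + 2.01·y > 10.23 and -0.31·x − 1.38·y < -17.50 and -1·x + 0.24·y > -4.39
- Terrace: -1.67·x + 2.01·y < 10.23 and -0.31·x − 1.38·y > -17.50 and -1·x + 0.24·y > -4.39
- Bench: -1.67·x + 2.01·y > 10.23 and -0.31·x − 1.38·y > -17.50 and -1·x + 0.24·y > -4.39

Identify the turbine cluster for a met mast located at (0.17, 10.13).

-1.67·0.17 + 2.01·10.13 = 20.077, which is > 10.23
-0.31·0.17 − 1.38·10.13 = -14.032, which is > -17.50
-1·0.17 + 0.24·10.13 = 2.261, which is > -4.39
This sign pattern matches Bench.

Bench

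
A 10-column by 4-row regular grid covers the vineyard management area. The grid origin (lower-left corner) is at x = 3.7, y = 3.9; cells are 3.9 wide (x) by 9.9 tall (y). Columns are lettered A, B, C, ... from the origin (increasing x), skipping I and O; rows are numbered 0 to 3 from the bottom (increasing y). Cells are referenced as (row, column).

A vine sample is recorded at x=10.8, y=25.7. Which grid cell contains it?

(2, B)

Column index: ⌊(10.8 − 3.7) / 3.9⌋ = ⌊1.821⌋ = 1 → column B
Row offset from origin: ⌊(25.7 − 3.9) / 9.9⌋ = ⌊2.202⌋ = 2 → row 2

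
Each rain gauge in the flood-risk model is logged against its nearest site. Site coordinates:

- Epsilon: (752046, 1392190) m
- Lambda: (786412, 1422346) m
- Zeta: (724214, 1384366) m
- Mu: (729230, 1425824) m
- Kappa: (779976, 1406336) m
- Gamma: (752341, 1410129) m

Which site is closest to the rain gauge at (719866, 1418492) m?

Squared distances to each site:
Epsilon: 1727347604.000; Lambda: 4443223432.000; Zeta: 1183488980.000; Mu: 141442720.000; Kappa: 3760980436.000; Gamma: 1124565394.000.
Minimum at Mu.

Mu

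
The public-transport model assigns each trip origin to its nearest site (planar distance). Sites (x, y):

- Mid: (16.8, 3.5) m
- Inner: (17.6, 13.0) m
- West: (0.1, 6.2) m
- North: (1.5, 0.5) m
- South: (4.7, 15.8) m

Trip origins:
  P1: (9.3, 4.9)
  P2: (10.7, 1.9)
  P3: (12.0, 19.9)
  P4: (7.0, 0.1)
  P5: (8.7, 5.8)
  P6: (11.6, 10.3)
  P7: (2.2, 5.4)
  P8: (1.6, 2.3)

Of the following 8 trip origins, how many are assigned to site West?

P1 → Mid
P2 → Mid
P3 → South
P4 → North
P5 → Mid
P6 → Inner
P7 → West
P8 → North
1 of the 8 goes to West.

1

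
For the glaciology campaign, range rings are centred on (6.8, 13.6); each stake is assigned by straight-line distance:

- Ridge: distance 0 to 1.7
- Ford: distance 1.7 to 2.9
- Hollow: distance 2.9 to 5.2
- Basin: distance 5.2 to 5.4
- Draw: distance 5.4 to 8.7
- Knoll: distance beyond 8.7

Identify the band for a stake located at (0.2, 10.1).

Distance = √((0.2−6.8)² + (10.1−13.6)²) = √(43.560 + 12.250) = 7.471.
5.4 ≤ 7.471 < 8.7 → Draw.

Draw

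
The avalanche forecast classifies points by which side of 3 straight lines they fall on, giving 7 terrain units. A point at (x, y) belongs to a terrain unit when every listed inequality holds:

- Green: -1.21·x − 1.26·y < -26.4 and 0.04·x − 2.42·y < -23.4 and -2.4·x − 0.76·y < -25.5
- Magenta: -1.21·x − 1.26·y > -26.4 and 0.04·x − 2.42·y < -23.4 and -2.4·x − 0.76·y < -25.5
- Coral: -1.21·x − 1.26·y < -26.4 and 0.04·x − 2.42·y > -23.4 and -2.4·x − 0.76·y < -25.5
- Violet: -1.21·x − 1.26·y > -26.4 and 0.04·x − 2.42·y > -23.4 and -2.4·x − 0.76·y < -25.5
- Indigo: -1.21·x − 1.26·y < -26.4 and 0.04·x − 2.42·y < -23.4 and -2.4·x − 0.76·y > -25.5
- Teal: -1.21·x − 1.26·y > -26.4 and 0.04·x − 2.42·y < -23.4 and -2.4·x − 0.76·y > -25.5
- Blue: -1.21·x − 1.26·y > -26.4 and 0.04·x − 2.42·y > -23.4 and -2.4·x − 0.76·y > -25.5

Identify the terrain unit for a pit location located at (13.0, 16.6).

Green

-1.21·13.0 − 1.26·16.6 = -36.646, which is < -26.4
0.04·13.0 − 2.42·16.6 = -39.652, which is < -23.4
-2.4·13.0 − 0.76·16.6 = -43.816, which is < -25.5
This sign pattern matches Green.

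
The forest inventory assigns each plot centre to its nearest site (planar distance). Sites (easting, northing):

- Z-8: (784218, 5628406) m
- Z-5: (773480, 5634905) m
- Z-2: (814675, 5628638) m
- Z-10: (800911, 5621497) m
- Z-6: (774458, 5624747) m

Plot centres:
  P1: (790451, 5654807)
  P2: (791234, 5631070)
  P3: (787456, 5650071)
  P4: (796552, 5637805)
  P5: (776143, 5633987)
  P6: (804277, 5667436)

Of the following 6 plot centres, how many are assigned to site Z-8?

2

P1 → Z-5
P2 → Z-8
P3 → Z-5
P4 → Z-8
P5 → Z-5
P6 → Z-2
2 of the 6 go to Z-8.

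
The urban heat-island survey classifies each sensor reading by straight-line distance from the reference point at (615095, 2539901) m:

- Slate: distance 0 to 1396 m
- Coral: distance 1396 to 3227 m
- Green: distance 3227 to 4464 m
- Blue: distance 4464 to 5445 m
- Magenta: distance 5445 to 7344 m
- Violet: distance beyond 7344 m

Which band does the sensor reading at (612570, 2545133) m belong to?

Distance = √((612570−615095)² + (2545133−2539901)²) = √(6375625.000 + 27373824.000) = 5809.428 m.
5445 ≤ 5809.428 < 7344 → Magenta.

Magenta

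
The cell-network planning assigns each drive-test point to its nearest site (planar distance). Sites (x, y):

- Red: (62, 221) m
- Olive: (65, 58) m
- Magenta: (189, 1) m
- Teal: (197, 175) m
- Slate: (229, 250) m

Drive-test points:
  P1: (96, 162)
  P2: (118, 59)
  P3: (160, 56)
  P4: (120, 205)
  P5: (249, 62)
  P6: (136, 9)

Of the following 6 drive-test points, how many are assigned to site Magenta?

P1 → Red
P2 → Olive
P3 → Magenta
P4 → Red
P5 → Magenta
P6 → Magenta
3 of the 6 go to Magenta.

3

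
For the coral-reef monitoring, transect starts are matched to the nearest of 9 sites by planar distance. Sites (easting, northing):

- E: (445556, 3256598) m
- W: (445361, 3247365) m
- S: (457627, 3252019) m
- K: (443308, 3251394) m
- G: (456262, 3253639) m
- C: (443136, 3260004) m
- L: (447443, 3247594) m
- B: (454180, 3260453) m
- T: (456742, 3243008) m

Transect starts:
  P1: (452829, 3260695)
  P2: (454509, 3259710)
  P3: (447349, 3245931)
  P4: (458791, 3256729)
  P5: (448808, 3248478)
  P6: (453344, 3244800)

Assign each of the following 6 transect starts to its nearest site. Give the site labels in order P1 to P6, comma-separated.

B, B, L, G, L, T

P1 → B (d²=1883765.00)
P2 → B (d²=660290.00)
P3 → L (d²=2774405.00)
P4 → G (d²=15943941.00)
P5 → L (d²=2644681.00)
P6 → T (d²=14757668.00)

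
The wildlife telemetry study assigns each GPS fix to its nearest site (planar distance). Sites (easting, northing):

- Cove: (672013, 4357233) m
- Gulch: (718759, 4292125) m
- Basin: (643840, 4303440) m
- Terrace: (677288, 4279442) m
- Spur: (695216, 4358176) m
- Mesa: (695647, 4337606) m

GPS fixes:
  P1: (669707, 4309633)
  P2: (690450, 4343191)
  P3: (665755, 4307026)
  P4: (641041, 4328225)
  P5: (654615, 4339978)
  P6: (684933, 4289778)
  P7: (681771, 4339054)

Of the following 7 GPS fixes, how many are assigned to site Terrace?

P1 → Basin
P2 → Mesa
P3 → Basin
P4 → Basin
P5 → Cove
P6 → Terrace
P7 → Mesa
1 of the 7 goes to Terrace.

1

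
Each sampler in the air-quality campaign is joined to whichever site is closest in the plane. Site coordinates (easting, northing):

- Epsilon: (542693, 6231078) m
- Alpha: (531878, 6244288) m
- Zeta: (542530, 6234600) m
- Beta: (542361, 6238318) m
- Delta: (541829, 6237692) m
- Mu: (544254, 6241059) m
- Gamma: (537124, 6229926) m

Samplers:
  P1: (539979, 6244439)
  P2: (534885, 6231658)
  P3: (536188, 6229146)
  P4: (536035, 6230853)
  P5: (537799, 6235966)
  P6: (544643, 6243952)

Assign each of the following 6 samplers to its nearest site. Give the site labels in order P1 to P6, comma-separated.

P1 → Mu (d²=29700025.00)
P2 → Gamma (d²=8012945.00)
P3 → Gamma (d²=1484496.00)
P4 → Gamma (d²=2045250.00)
P5 → Delta (d²=19219976.00)
P6 → Mu (d²=8520770.00)

Mu, Gamma, Gamma, Gamma, Delta, Mu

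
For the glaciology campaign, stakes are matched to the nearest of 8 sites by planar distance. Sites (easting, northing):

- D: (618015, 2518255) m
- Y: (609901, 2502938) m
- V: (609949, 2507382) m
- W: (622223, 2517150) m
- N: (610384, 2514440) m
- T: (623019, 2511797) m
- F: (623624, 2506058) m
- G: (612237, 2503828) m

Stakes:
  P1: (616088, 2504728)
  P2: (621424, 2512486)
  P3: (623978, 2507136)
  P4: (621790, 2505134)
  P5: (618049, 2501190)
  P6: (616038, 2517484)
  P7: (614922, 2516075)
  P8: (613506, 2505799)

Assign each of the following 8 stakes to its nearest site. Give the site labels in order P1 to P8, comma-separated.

G, T, F, F, G, D, D, G

P1 → G (d²=15640201.00)
P2 → T (d²=3018746.00)
P3 → F (d²=1287400.00)
P4 → F (d²=4217332.00)
P5 → G (d²=40738388.00)
P6 → D (d²=4502970.00)
P7 → D (d²=14319049.00)
P8 → G (d²=5495202.00)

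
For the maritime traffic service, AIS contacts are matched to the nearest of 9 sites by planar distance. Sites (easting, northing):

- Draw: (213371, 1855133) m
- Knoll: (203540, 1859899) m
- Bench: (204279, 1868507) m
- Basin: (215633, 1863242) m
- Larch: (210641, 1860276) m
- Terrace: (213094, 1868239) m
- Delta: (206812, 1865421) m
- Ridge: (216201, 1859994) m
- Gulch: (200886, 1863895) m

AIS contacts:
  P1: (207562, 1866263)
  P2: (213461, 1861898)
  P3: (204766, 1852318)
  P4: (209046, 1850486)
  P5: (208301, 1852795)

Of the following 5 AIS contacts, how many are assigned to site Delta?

P1 → Delta
P2 → Basin
P3 → Knoll
P4 → Draw
P5 → Draw
1 of the 5 goes to Delta.

1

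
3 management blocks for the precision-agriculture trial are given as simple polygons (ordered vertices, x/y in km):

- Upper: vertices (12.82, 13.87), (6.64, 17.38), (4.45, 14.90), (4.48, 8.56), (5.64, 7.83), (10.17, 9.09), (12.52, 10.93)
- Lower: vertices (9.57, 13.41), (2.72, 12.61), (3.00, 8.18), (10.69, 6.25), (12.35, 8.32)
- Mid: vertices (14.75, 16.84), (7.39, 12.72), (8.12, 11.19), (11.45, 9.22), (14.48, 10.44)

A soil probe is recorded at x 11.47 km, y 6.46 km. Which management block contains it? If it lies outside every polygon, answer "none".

none

Cast a ray rightward from (11.47, 6.46). For each polygon, the edges (by vertex number in listed order) whose endpoints lie on opposite sides of y = 6.46, where each meets that height, and whether that is right or left of the point:
Upper: no edge straddles that height → 0 crossings.
Lower: 3–4 at x≈9.853 (left), 4–5 at x≈10.858 (left) → 0 crossings.
Mid: no edge straddles that height → 0 crossings.
All counts are even, so the point lies outside every listed polygon.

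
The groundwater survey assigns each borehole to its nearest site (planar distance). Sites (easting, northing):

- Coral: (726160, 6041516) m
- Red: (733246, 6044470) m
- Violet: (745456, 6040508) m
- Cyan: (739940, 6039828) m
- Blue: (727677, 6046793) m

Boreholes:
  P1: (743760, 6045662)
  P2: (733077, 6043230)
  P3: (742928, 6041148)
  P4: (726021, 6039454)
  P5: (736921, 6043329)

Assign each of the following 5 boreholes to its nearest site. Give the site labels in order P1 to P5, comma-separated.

Violet, Red, Violet, Coral, Red

P1 → Violet (d²=29440132.00)
P2 → Red (d²=1566161.00)
P3 → Violet (d²=6800384.00)
P4 → Coral (d²=4271165.00)
P5 → Red (d²=14807506.00)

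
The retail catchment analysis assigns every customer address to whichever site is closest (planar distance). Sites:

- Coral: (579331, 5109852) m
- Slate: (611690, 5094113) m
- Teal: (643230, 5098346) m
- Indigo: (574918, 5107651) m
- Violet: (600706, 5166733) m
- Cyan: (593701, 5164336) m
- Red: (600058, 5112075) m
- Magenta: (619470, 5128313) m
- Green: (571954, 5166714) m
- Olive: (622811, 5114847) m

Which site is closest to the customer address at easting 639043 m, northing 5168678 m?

Squared distances to each site:
Coral: 7026021220.000; Slate: 6308125834.000; Teal: 4964121193.000; Indigo: 7836310354.000; Violet: 1473508594.000; Cyan: 2074749928.000; Red: 4723729834.000; Magenta: 2012435554.000; Green: 4504791217.000; Olive: 3161254385.000.
Minimum at Violet.

Violet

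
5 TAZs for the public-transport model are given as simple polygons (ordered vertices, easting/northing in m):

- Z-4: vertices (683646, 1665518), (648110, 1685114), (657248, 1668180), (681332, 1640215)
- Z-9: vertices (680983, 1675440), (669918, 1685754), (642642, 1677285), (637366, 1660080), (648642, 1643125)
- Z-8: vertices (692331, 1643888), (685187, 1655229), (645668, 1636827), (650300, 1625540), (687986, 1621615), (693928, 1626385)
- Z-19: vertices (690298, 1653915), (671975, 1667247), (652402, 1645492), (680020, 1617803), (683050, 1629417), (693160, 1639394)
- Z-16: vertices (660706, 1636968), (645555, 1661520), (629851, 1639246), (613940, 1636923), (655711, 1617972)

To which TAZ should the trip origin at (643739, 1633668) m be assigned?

Z-16

Cast a ray rightward from (643739, 1633668). For each polygon, the edges (by vertex number in listed order) whose endpoints lie on opposite sides of northing = 1633668, where each meets that height, and whether that is right or left of the point:
Z-4: no edge straddles that height → 0 crossings.
Z-9: no edge straddles that height → 0 crossings.
Z-8: 3–4 at easting≈646964.4 (right), 6–1 at easting≈693263.5 (right) → 2 crossings.
Z-19: 3–4 at easting≈664195.7 (right), 5–6 at easting≈687357.7 (right) → 2 crossings.
Z-16: 4–5 at easting≈621114.5 (left), 5–1 at easting≈659838.3 (right) → 1 crossing.
Only Z-16 has an odd count, so the point is inside Z-16.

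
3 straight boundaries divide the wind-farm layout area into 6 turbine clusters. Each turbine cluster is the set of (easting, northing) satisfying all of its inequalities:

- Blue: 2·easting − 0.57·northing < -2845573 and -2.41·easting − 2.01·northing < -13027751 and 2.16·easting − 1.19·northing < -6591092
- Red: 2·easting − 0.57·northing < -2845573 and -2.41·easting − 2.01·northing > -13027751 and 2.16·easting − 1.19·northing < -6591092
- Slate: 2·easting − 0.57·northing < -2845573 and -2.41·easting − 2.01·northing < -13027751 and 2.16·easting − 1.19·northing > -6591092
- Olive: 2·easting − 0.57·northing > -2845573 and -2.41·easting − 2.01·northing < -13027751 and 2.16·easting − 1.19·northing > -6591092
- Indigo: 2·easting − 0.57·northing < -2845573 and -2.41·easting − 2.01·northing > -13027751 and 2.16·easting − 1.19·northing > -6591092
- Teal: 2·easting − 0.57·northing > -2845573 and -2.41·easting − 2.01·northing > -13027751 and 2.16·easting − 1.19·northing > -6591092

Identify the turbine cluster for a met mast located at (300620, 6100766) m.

2·300620 − 0.57·6100766 = -2876196.620, which is < -2845573
-2.41·300620 − 2.01·6100766 = -12987033.860, which is > -13027751
2.16·300620 − 1.19·6100766 = -6610572.340, which is < -6591092
This sign pattern matches Red.

Red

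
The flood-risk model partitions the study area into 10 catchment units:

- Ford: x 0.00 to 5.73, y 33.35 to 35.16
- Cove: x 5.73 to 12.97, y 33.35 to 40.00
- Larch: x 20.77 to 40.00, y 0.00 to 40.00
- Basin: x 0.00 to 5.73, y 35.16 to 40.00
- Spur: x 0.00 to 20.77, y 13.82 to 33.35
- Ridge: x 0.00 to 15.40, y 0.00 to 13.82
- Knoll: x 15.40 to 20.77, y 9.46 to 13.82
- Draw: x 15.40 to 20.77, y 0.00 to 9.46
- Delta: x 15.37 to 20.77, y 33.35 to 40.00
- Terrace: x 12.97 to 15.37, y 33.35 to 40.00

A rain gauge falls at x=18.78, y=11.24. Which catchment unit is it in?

The point has x = 18.78 and y = 11.24.
Only Knoll satisfies 15.40 ≤ x ≤ 20.77 and 9.46 ≤ y ≤ 13.82.

Knoll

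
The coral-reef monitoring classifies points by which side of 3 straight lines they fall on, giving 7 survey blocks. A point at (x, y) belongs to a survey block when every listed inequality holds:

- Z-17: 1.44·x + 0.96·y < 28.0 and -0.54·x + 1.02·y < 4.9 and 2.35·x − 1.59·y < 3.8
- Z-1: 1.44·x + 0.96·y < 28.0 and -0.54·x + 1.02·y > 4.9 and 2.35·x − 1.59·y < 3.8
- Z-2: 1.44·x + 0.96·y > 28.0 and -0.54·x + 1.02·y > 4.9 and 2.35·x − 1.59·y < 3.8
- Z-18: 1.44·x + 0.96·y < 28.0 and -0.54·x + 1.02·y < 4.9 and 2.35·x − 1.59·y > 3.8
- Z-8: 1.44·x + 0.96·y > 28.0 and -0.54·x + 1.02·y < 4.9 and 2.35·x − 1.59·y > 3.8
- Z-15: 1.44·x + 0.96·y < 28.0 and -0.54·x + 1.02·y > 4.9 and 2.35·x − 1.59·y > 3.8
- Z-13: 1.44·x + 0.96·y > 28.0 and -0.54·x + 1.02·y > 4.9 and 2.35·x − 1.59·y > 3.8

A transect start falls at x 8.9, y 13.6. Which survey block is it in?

Z-1

1.44·8.9 + 0.96·13.6 = 25.872, which is < 28.0
-0.54·8.9 + 1.02·13.6 = 9.066, which is > 4.9
2.35·8.9 − 1.59·13.6 = -0.709, which is < 3.8
This sign pattern matches Z-1.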